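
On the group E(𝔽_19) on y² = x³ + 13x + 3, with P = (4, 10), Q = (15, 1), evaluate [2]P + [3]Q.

First 2P:
Repeated addition: build up to 2P.
2P: tangent at (4, 10): λ = (3·4² + 13)/(2·10) ≡ 4/1. 1⁻¹ ≡ 1 (mod 19), so λ ≡ 4·1 ≡ 4.
  x = λ² - 4 - 4 = 16 - 8 ≡ 8; y = λ·(4 - 8) - 10 ≡ 12. → (8, 12)
2P = (8, 12).
Next 3Q:
Repeated addition: build up to 3Q.
2Q: tangent at (15, 1): λ = (3·15² + 13)/(2·1) ≡ 4/2. 2⁻¹ ≡ 10 (mod 19) since 2·10 = 20 ≡ 1, so λ ≡ 4·10 ≡ 2.
  x = λ² - 15 - 15 = 4 - 30 ≡ 12; y = λ·(15 - 12) - 1 ≡ 5. → (12, 5)
3Q: (12, 5) + (15, 1). λ = (1 - 5)/(15 - 12) ≡ 15/3 mod 19. 3⁻¹ ≡ 13 (mod 19) since 3·13 = 39 ≡ 1, so λ ≡ 5.
  x = λ² - 12 - 15 = 25 - 27 ≡ 17; y = λ·(12 - 17) - 5 ≡ 8. → (17, 8)
3Q = (17, 8).
Finally 2P + 3Q:
(8, 12) + (17, 8). λ = (8 - 12)/(17 - 8) ≡ 15/9 mod 19. 9⁻¹ ≡ 17 (mod 19) since 9·17 = 153 ≡ 1, so λ ≡ 8.
  x = λ² - 8 - 17 = 64 - 25 ≡ 1; y = λ·(8 - 1) - 12 ≡ 6. → (1, 6)

(1, 6)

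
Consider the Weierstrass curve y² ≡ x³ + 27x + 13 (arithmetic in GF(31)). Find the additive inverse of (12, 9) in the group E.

-(12, 9) = (12, -9 mod 31) = (12, 22).

(12, 22)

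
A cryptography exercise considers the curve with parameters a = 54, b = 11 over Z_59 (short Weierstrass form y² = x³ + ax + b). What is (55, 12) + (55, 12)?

tangent at (55, 12): λ = (3·55² + 54)/(2·12) ≡ 43/24. 24⁻¹ ≡ 32 (mod 59), so λ ≡ 43·32 ≡ 19.
  x = λ² - 55 - 55 = 361 - 110 ≡ 15; y = λ·(55 - 15) - 12 ≡ 40. → (15, 40)

(15, 40)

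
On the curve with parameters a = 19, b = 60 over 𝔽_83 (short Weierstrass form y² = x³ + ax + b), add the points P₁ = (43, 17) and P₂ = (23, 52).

(46, 9)

(43, 17) + (23, 52). λ = (52 - 17)/(23 - 43) ≡ 35/63 mod 83. 63⁻¹ ≡ 29 (mod 83) since 63·29 = 1827 ≡ 1, so λ ≡ 19.
  x = λ² - 43 - 23 = 361 - 66 ≡ 46; y = λ·(43 - 46) - 17 ≡ 9. → (46, 9)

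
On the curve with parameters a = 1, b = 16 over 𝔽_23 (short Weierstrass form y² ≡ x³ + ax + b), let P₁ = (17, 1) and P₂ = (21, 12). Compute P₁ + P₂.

(17, 1) + (21, 12). λ = (12 - 1)/(21 - 17) ≡ 11/4 mod 23. 4⁻¹ ≡ 6 (mod 23), so λ ≡ 20.
  x = λ² - 17 - 21 = 400 - 38 ≡ 17; y = λ·(17 - 17) - 1 ≡ 22. → (17, 22)

(17, 22)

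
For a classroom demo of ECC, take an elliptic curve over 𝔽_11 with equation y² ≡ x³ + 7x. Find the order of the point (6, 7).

6

2P: tangent at (6, 7): λ = (3·6² + 7)/(2·7) ≡ 5/3. 3⁻¹ ≡ 4 (mod 11) since 3·4 = 12 ≡ 1, so λ ≡ 5·4 ≡ 9.
  x = λ² - 6 - 6 = 81 - 12 ≡ 3; y = λ·(6 - 3) - 7 ≡ 9. → (3, 9)
3P: (3, 9) + (6, 7). λ = (7 - 9)/(6 - 3) ≡ 9/3 mod 11. 3⁻¹ ≡ 4 (mod 11), so λ ≡ 3.
  x = λ² - 3 - 6 = 9 - 9 ≡ 0; y = λ·(3 - 0) - 9 ≡ 0. → (0, 0)
4P: (0, 0) + (6, 7). λ = (7 - 0)/(6 - 0) ≡ 7/6 mod 11. 6⁻¹ ≡ 2 (mod 11), so λ ≡ 3.
  x = λ² - 0 - 6 = 9 - 6 ≡ 3; y = λ·(0 - 3) - 0 ≡ 2. → (3, 2)
5P: (3, 2) + (6, 7). λ = (7 - 2)/(6 - 3) ≡ 5/3 mod 11. 3⁻¹ ≡ 4 (mod 11), so λ ≡ 9.
  x = λ² - 3 - 6 = 81 - 9 ≡ 6; y = λ·(3 - 6) - 2 ≡ 4. → (6, 4)
6P: (6, 4) + (6, 7): same x and y₁ ≡ -y₂, so the sum is O.
6P = O, so the order is 6.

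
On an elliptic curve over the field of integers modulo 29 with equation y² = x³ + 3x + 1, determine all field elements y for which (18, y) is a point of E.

x³ + 3x + 1 = 5887 ≡ 0 (mod 29).
Only y = 0 satisfies y² ≡ 0.

0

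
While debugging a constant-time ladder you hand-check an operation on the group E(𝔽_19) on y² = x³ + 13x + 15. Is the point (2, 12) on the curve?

y² = 12² ≡ 11; x³ + 13x + 15 = 49 ≡ 11 (mod 19). 11 = 11.

yes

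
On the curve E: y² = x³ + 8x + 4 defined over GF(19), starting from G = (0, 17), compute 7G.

(13, 14)

Double-and-add on 7 = (111)₂. Start with G = (0, 17) for the leading 1-bit.
double: tangent at (0, 17): λ = (3·0² + 8)/(2·17) ≡ 8/15. 15⁻¹ ≡ 14 (mod 19) since 15·14 = 210 ≡ 1, so λ ≡ 8·14 ≡ 17.
  x = λ² - 0 - 0 = 289 - 0 ≡ 4; y = λ·(0 - 4) - 17 ≡ 10. → (4, 10)
add G: (4, 10) + (0, 17). λ = (17 - 10)/(0 - 4) ≡ 7/15 mod 19. 15⁻¹ ≡ 14 (mod 19), so λ ≡ 3.
  x = λ² - 4 - 0 = 9 - 4 ≡ 5; y = λ·(4 - 5) - 10 ≡ 6. → (5, 6)
double: tangent at (5, 6): λ = (3·5² + 8)/(2·6) ≡ 7/12. 12⁻¹ ≡ 8 (mod 19) since 12·8 = 96 ≡ 1, so λ ≡ 7·8 ≡ 18.
  x = λ² - 5 - 5 = 324 - 10 ≡ 10; y = λ·(5 - 10) - 6 ≡ 18. → (10, 18)
add G: (10, 18) + (0, 17). λ = (17 - 18)/(0 - 10) ≡ 18/9 mod 19. 9⁻¹ ≡ 17 (mod 19), so λ ≡ 2.
  x = λ² - 10 - 0 = 4 - 10 ≡ 13; y = λ·(10 - 13) - 18 ≡ 14. → (13, 14)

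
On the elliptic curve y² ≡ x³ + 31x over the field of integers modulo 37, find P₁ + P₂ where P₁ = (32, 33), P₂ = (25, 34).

(14, 12)

(32, 33) + (25, 34). λ = (34 - 33)/(25 - 32) ≡ 1/30 mod 37. 30⁻¹ ≡ 21 (mod 37), so λ ≡ 21.
  x = λ² - 32 - 25 = 441 - 57 ≡ 14; y = λ·(32 - 14) - 33 ≡ 12. → (14, 12)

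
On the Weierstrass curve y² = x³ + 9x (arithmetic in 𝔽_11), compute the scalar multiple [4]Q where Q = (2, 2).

(4, 10)

Repeated addition: build up to 4Q.
2Q: tangent at (2, 2): λ = (3·2² + 9)/(2·2) ≡ 10/4. 4⁻¹ ≡ 3 (mod 11), so λ ≡ 10·3 ≡ 8.
  x = λ² - 2 - 2 = 64 - 4 ≡ 5; y = λ·(2 - 5) - 2 ≡ 7. → (5, 7)
3Q: (5, 7) + (2, 2). λ = (2 - 7)/(2 - 5) ≡ 6/8 mod 11. 8⁻¹ ≡ 7 (mod 11) since 8·7 = 56 ≡ 1, so λ ≡ 9.
  x = λ² - 5 - 2 = 81 - 7 ≡ 8; y = λ·(5 - 8) - 7 ≡ 10. → (8, 10)
4Q: (8, 10) + (2, 2). λ = (2 - 10)/(2 - 8) ≡ 3/5 mod 11. 5⁻¹ ≡ 9 (mod 11), so λ ≡ 5.
  x = λ² - 8 - 2 = 25 - 10 ≡ 4; y = λ·(8 - 4) - 10 ≡ 10. → (4, 10)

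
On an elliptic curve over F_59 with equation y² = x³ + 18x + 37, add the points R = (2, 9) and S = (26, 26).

(2, 9) + (26, 26). λ = (26 - 9)/(26 - 2) ≡ 17/24 mod 59. 24⁻¹ ≡ 32 (mod 59), so λ ≡ 13.
  x = λ² - 2 - 26 = 169 - 28 ≡ 23; y = λ·(2 - 23) - 9 ≡ 13. → (23, 13)

(23, 13)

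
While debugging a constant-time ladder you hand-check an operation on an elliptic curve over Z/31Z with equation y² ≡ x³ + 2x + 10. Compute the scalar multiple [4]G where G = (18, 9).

Double-and-add on 4 = (100)₂. Start with G = (18, 9) for the leading 1-bit.
double: tangent at (18, 9): λ = (3·18² + 2)/(2·9) ≡ 13/18. 18⁻¹ ≡ 19 (mod 31) since 18·19 = 342 ≡ 1, so λ ≡ 13·19 ≡ 30.
  x = λ² - 18 - 18 = 900 - 36 ≡ 27; y = λ·(18 - 27) - 9 ≡ 0. → (27, 0)
double: (27, 0) + (27, 0): same x and y₁ ≡ -y₂, so the sum is 𝒪.

O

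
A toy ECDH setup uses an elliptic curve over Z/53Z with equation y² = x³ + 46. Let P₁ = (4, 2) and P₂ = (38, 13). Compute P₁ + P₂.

(36, 50)

(4, 2) + (38, 13). λ = (13 - 2)/(38 - 4) ≡ 11/34 mod 53. 34⁻¹ ≡ 39 (mod 53), so λ ≡ 5.
  x = λ² - 4 - 38 = 25 - 42 ≡ 36; y = λ·(4 - 36) - 2 ≡ 50. → (36, 50)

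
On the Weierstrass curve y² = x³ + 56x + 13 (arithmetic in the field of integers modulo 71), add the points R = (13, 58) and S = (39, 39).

(13, 58) + (39, 39). λ = (39 - 58)/(39 - 13) ≡ 52/26 mod 71. 26⁻¹ ≡ 41 (mod 71), so λ ≡ 2.
  x = λ² - 13 - 39 = 4 - 52 ≡ 23; y = λ·(13 - 23) - 58 ≡ 64. → (23, 64)

(23, 64)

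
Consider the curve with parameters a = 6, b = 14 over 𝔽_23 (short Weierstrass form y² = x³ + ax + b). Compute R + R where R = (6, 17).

(15, 11)

tangent at (6, 17): λ = (3·6² + 6)/(2·17) ≡ 22/11. 11⁻¹ ≡ 21 (mod 23) since 11·21 = 231 ≡ 1, so λ ≡ 22·21 ≡ 2.
  x = λ² - 6 - 6 = 4 - 12 ≡ 15; y = λ·(6 - 15) - 17 ≡ 11. → (15, 11)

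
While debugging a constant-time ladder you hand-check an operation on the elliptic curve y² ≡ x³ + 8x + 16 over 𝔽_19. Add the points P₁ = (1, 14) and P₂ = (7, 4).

(18, 8)

(1, 14) + (7, 4). λ = (4 - 14)/(7 - 1) ≡ 9/6 mod 19. 6⁻¹ ≡ 16 (mod 19), so λ ≡ 11.
  x = λ² - 1 - 7 = 121 - 8 ≡ 18; y = λ·(1 - 18) - 14 ≡ 8. → (18, 8)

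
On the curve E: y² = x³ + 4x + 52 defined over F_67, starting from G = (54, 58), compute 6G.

Double-and-add on 6 = (110)₂. Start with G = (54, 58) for the leading 1-bit.
double: tangent at (54, 58): λ = (3·54² + 4)/(2·58) ≡ 42/49. 49⁻¹ ≡ 26 (mod 67), so λ ≡ 42·26 ≡ 20.
  x = λ² - 54 - 54 = 400 - 108 ≡ 24; y = λ·(54 - 24) - 58 ≡ 6. → (24, 6)
add G: (24, 6) + (54, 58). λ = (58 - 6)/(54 - 24) ≡ 52/30 mod 67. 30⁻¹ ≡ 38 (mod 67), so λ ≡ 33.
  x = λ² - 24 - 54 = 1089 - 78 ≡ 6; y = λ·(24 - 6) - 6 ≡ 52. → (6, 52)
double: tangent at (6, 52): λ = (3·6² + 4)/(2·52) ≡ 45/37. 37⁻¹ ≡ 29 (mod 67), so λ ≡ 45·29 ≡ 32.
  x = λ² - 6 - 6 = 1024 - 12 ≡ 7; y = λ·(6 - 7) - 52 ≡ 50. → (7, 50)

(7, 50)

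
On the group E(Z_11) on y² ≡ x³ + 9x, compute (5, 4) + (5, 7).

O

The two points share x = 5 and their y-coordinates satisfy 4 + 7 ≡ 0 (mod 11), so they are inverses. Their sum is the point at infinity.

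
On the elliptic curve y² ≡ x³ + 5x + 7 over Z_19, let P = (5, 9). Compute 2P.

tangent at (5, 9): λ = (3·5² + 5)/(2·9) ≡ 4/18. 18⁻¹ ≡ 18 (mod 19), so λ ≡ 4·18 ≡ 15.
  x = λ² - 5 - 5 = 225 - 10 ≡ 6; y = λ·(5 - 6) - 9 ≡ 14. → (6, 14)

(6, 14)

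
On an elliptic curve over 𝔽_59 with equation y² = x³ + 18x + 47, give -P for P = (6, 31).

(6, 28)

-(6, 31) = (6, -31 mod 59) = (6, 28).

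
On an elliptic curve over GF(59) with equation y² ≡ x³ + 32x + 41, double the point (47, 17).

tangent at (47, 17): λ = (3·47² + 32)/(2·17) ≡ 51/34. 34⁻¹ ≡ 33 (mod 59), so λ ≡ 51·33 ≡ 31.
  x = λ² - 47 - 47 = 961 - 94 ≡ 41; y = λ·(47 - 41) - 17 ≡ 51. → (41, 51)

(41, 51)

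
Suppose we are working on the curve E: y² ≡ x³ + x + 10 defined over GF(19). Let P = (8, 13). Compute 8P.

(5, 8)

Repeated addition: build up to 8P.
2P: tangent at (8, 13): λ = (3·8² + 1)/(2·13) ≡ 3/7. 7⁻¹ ≡ 11 (mod 19) since 7·11 = 77 ≡ 1, so λ ≡ 3·11 ≡ 14.
  x = λ² - 8 - 8 = 196 - 16 ≡ 9; y = λ·(8 - 9) - 13 ≡ 11. → (9, 11)
3P: (9, 11) + (8, 13). λ = (13 - 11)/(8 - 9) ≡ 2/18 mod 19. 18⁻¹ ≡ 18 (mod 19) since 18·18 = 324 ≡ 1, so λ ≡ 17.
  x = λ² - 9 - 8 = 289 - 17 ≡ 6; y = λ·(9 - 6) - 11 ≡ 2. → (6, 2)
4P: (6, 2) + (8, 13). λ = (13 - 2)/(8 - 6) ≡ 11/2 mod 19. 2⁻¹ ≡ 10 (mod 19) since 2·10 = 20 ≡ 1, so λ ≡ 15.
  x = λ² - 6 - 8 = 225 - 14 ≡ 2; y = λ·(6 - 2) - 2 ≡ 1. → (2, 1)
5P: (2, 1) + (8, 13). λ = (13 - 1)/(8 - 2) ≡ 12/6 mod 19. 6⁻¹ ≡ 16 (mod 19), so λ ≡ 2.
  x = λ² - 2 - 8 = 4 - 10 ≡ 13; y = λ·(2 - 13) - 1 ≡ 15. → (13, 15)
6P: (13, 15) + (8, 13). λ = (13 - 15)/(8 - 13) ≡ 17/14 mod 19. 14⁻¹ ≡ 15 (mod 19) since 14·15 = 210 ≡ 1, so λ ≡ 8.
  x = λ² - 13 - 8 = 64 - 21 ≡ 5; y = λ·(13 - 5) - 15 ≡ 11. → (5, 11)
7P: (5, 11) + (8, 13). λ = (13 - 11)/(8 - 5) ≡ 2/3 mod 19. 3⁻¹ ≡ 13 (mod 19) since 3·13 = 39 ≡ 1, so λ ≡ 7.
  x = λ² - 5 - 8 = 49 - 13 ≡ 17; y = λ·(5 - 17) - 11 ≡ 0. → (17, 0)
8P: (17, 0) + (8, 13). λ = (13 - 0)/(8 - 17) ≡ 13/10 mod 19. 10⁻¹ ≡ 2 (mod 19) since 10·2 = 20 ≡ 1, so λ ≡ 7.
  x = λ² - 17 - 8 = 49 - 25 ≡ 5; y = λ·(17 - 5) - 0 ≡ 8. → (5, 8)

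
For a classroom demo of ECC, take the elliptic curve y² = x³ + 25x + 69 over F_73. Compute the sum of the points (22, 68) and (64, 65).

(6, 56)

(22, 68) + (64, 65). λ = (65 - 68)/(64 - 22) ≡ 70/42 mod 73. 42⁻¹ ≡ 40 (mod 73), so λ ≡ 26.
  x = λ² - 22 - 64 = 676 - 86 ≡ 6; y = λ·(22 - 6) - 68 ≡ 56. → (6, 56)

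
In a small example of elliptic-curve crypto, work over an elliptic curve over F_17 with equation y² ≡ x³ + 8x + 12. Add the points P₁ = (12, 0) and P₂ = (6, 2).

(1, 2)

(12, 0) + (6, 2). λ = (2 - 0)/(6 - 12) ≡ 2/11 mod 17. 11⁻¹ ≡ 14 (mod 17) since 11·14 = 154 ≡ 1, so λ ≡ 11.
  x = λ² - 12 - 6 = 121 - 18 ≡ 1; y = λ·(12 - 1) - 0 ≡ 2. → (1, 2)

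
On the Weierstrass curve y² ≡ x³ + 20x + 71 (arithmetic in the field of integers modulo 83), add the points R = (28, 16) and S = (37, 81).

(22, 55)

(28, 16) + (37, 81). λ = (81 - 16)/(37 - 28) ≡ 65/9 mod 83. 9⁻¹ ≡ 37 (mod 83), so λ ≡ 81.
  x = λ² - 28 - 37 = 6561 - 65 ≡ 22; y = λ·(28 - 22) - 16 ≡ 55. → (22, 55)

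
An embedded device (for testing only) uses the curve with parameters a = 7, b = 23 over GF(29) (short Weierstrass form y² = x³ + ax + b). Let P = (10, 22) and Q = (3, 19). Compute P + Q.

(10, 22) + (3, 19). λ = (19 - 22)/(3 - 10) ≡ 26/22 mod 29. 22⁻¹ ≡ 4 (mod 29), so λ ≡ 17.
  x = λ² - 10 - 3 = 289 - 13 ≡ 15; y = λ·(10 - 15) - 22 ≡ 9. → (15, 9)

(15, 9)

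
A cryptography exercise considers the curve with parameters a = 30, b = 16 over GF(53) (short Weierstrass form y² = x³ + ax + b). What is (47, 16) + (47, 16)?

(13, 18)

tangent at (47, 16): λ = (3·47² + 30)/(2·16) ≡ 32/32. 32⁻¹ ≡ 5 (mod 53) since 32·5 = 160 ≡ 1, so λ ≡ 32·5 ≡ 1.
  x = λ² - 47 - 47 = 1 - 94 ≡ 13; y = λ·(47 - 13) - 16 ≡ 18. → (13, 18)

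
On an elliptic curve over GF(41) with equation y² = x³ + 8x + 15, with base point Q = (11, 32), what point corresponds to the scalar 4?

(14, 1)

Repeated addition: build up to 4Q.
2Q: tangent at (11, 32): λ = (3·11² + 8)/(2·32) ≡ 2/23. 23⁻¹ ≡ 25 (mod 41), so λ ≡ 2·25 ≡ 9.
  x = λ² - 11 - 11 = 81 - 22 ≡ 18; y = λ·(11 - 18) - 32 ≡ 28. → (18, 28)
3Q: (18, 28) + (11, 32). λ = (32 - 28)/(11 - 18) ≡ 4/34 mod 41. 34⁻¹ ≡ 35 (mod 41) since 34·35 = 1190 ≡ 1, so λ ≡ 17.
  x = λ² - 18 - 11 = 289 - 29 ≡ 14; y = λ·(18 - 14) - 28 ≡ 40. → (14, 40)
4Q: (14, 40) + (11, 32). λ = (32 - 40)/(11 - 14) ≡ 33/38 mod 41. 38⁻¹ ≡ 27 (mod 41) since 38·27 = 1026 ≡ 1, so λ ≡ 30.
  x = λ² - 14 - 11 = 900 - 25 ≡ 14; y = λ·(14 - 14) - 40 ≡ 1. → (14, 1)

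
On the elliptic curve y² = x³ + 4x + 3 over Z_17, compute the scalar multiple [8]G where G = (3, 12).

Repeated addition: build up to 8G.
2G: tangent at (3, 12): λ = (3·3² + 4)/(2·12) ≡ 14/7. 7⁻¹ ≡ 5 (mod 17) since 7·5 = 35 ≡ 1, so λ ≡ 14·5 ≡ 2.
  x = λ² - 3 - 3 = 4 - 6 ≡ 15; y = λ·(3 - 15) - 12 ≡ 15. → (15, 15)
3G: (15, 15) + (3, 12). λ = (12 - 15)/(3 - 15) ≡ 14/5 mod 17. 5⁻¹ ≡ 7 (mod 17), so λ ≡ 13.
  x = λ² - 15 - 3 = 169 - 18 ≡ 15; y = λ·(15 - 15) - 15 ≡ 2. → (15, 2)
4G: (15, 2) + (3, 12). λ = (12 - 2)/(3 - 15) ≡ 10/5 mod 17. 5⁻¹ ≡ 7 (mod 17) since 5·7 = 35 ≡ 1, so λ ≡ 2.
  x = λ² - 15 - 3 = 4 - 18 ≡ 3; y = λ·(15 - 3) - 2 ≡ 5. → (3, 5)
5G: (3, 5) + (3, 12): same x and y₁ ≡ -y₂, so the sum is the point at infinity.
6G: the point at infinity + (3, 12) = (3, 12) (identity).
7G: tangent at (3, 12): λ = (3·3² + 4)/(2·12) ≡ 14/7. 7⁻¹ ≡ 5 (mod 17), so λ ≡ 14·5 ≡ 2.
  x = λ² - 3 - 3 = 4 - 6 ≡ 15; y = λ·(3 - 15) - 12 ≡ 15. → (15, 15)
8G: (15, 15) + (3, 12). λ = (12 - 15)/(3 - 15) ≡ 14/5 mod 17. 5⁻¹ ≡ 7 (mod 17), so λ ≡ 13.
  x = λ² - 15 - 3 = 169 - 18 ≡ 15; y = λ·(15 - 15) - 15 ≡ 2. → (15, 2)

(15, 2)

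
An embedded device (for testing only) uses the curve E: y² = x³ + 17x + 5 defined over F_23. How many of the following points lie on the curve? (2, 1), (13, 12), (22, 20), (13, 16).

1

(2, 1): 1² ≡ 1, rhs ≡ 1 → on.
(13, 12): 12² ≡ 6, rhs ≡ 8 → off.
(22, 20): 20² ≡ 9, rhs ≡ 10 → off.
(13, 16): 16² ≡ 3, rhs ≡ 8 → off.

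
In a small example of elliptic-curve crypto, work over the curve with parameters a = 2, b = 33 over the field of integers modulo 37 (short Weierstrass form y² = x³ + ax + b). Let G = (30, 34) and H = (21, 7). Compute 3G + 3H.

First 3G:
Repeated addition: build up to 3G.
2G: tangent at (30, 34): λ = (3·30² + 2)/(2·34) ≡ 1/31. 31⁻¹ ≡ 6 (mod 37) since 31·6 = 186 ≡ 1, so λ ≡ 1·6 ≡ 6.
  x = λ² - 30 - 30 = 36 - 60 ≡ 13; y = λ·(30 - 13) - 34 ≡ 31. → (13, 31)
3G: (13, 31) + (30, 34). λ = (34 - 31)/(30 - 13) ≡ 3/17 mod 37. 17⁻¹ ≡ 24 (mod 37) since 17·24 = 408 ≡ 1, so λ ≡ 35.
  x = λ² - 13 - 30 = 1225 - 43 ≡ 35; y = λ·(13 - 35) - 31 ≡ 13. → (35, 13)
3G = (35, 13).
Next 3H:
Repeated addition: build up to 3H.
2H: tangent at (21, 7): λ = (3·21² + 2)/(2·7) ≡ 30/14. 14⁻¹ ≡ 8 (mod 37), so λ ≡ 30·8 ≡ 18.
  x = λ² - 21 - 21 = 324 - 42 ≡ 23; y = λ·(21 - 23) - 7 ≡ 31. → (23, 31)
3H: (23, 31) + (21, 7). λ = (7 - 31)/(21 - 23) ≡ 13/35 mod 37. 35⁻¹ ≡ 18 (mod 37), so λ ≡ 12.
  x = λ² - 23 - 21 = 144 - 44 ≡ 26; y = λ·(23 - 26) - 31 ≡ 7. → (26, 7)
3H = (26, 7).
Finally 3G + 3H:
(35, 13) + (26, 7). λ = (7 - 13)/(26 - 35) ≡ 31/28 mod 37. 28⁻¹ ≡ 4 (mod 37) since 28·4 = 112 ≡ 1, so λ ≡ 13.
  x = λ² - 35 - 26 = 169 - 61 ≡ 34; y = λ·(35 - 34) - 13 ≡ 0. → (34, 0)

(34, 0)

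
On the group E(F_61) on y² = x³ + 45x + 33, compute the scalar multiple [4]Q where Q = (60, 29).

Double-and-add on 4 = (100)₂. Start with Q = (60, 29) for the leading 1-bit.
double: tangent at (60, 29): λ = (3·60² + 45)/(2·29) ≡ 48/58. 58⁻¹ ≡ 20 (mod 61), so λ ≡ 48·20 ≡ 45.
  x = λ² - 60 - 60 = 2025 - 120 ≡ 14; y = λ·(60 - 14) - 29 ≡ 28. → (14, 28)
double: tangent at (14, 28): λ = (3·14² + 45)/(2·28) ≡ 23/56. 56⁻¹ ≡ 12 (mod 61) since 56·12 = 672 ≡ 1, so λ ≡ 23·12 ≡ 32.
  x = λ² - 14 - 14 = 1024 - 28 ≡ 20; y = λ·(14 - 20) - 28 ≡ 24. → (20, 24)

(20, 24)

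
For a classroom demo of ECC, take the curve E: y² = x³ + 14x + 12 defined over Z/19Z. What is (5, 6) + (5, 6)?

(14, 8)

tangent at (5, 6): λ = (3·5² + 14)/(2·6) ≡ 13/12. 12⁻¹ ≡ 8 (mod 19), so λ ≡ 13·8 ≡ 9.
  x = λ² - 5 - 5 = 81 - 10 ≡ 14; y = λ·(5 - 14) - 6 ≡ 8. → (14, 8)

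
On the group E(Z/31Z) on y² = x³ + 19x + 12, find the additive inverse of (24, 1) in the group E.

-(24, 1) = (24, -1 mod 31) = (24, 30).

(24, 30)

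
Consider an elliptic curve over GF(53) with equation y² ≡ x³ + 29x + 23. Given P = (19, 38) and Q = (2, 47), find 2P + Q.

First 2P:
Repeated addition: build up to 2P.
2P: tangent at (19, 38): λ = (3·19² + 29)/(2·38) ≡ 52/23. 23⁻¹ ≡ 30 (mod 53), so λ ≡ 52·30 ≡ 23.
  x = λ² - 19 - 19 = 529 - 38 ≡ 14; y = λ·(19 - 14) - 38 ≡ 24. → (14, 24)
2P = (14, 24).
Finally 2P + Q:
(14, 24) + (2, 47). λ = (47 - 24)/(2 - 14) ≡ 23/41 mod 53. 41⁻¹ ≡ 22 (mod 53), so λ ≡ 29.
  x = λ² - 14 - 2 = 841 - 16 ≡ 30; y = λ·(14 - 30) - 24 ≡ 42. → (30, 42)

(30, 42)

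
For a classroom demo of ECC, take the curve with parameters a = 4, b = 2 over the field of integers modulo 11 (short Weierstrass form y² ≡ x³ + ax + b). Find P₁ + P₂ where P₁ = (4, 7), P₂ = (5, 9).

(6, 0)

(4, 7) + (5, 9). λ = (9 - 7)/(5 - 4) ≡ 2/1 mod 11. 1⁻¹ ≡ 1 (mod 11), so λ ≡ 2.
  x = λ² - 4 - 5 = 4 - 9 ≡ 6; y = λ·(4 - 6) - 7 ≡ 0. → (6, 0)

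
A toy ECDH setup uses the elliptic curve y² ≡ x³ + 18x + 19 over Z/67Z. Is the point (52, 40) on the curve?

yes

y² = 40² ≡ 59; x³ + 18x + 19 = 141563 ≡ 59 (mod 67). 59 = 59.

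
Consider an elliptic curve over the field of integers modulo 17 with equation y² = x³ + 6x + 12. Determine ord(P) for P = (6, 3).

2P: tangent at (6, 3): λ = (3·6² + 6)/(2·3) ≡ 12/6. 6⁻¹ ≡ 3 (mod 17), so λ ≡ 12·3 ≡ 2.
  x = λ² - 6 - 6 = 4 - 12 ≡ 9; y = λ·(6 - 9) - 3 ≡ 8. → (9, 8)
3P: (9, 8) + (6, 3). λ = (3 - 8)/(6 - 9) ≡ 12/14 mod 17. 14⁻¹ ≡ 11 (mod 17) since 14·11 = 154 ≡ 1, so λ ≡ 13.
  x = λ² - 9 - 6 = 169 - 15 ≡ 1; y = λ·(9 - 1) - 8 ≡ 11. → (1, 11)
4P: (1, 11) + (6, 3). λ = (3 - 11)/(6 - 1) ≡ 9/5 mod 17. 5⁻¹ ≡ 7 (mod 17), so λ ≡ 12.
  x = λ² - 1 - 6 = 144 - 7 ≡ 1; y = λ·(1 - 1) - 11 ≡ 6. → (1, 6)
5P: (1, 6) + (6, 3). λ = (3 - 6)/(6 - 1) ≡ 14/5 mod 17. 5⁻¹ ≡ 7 (mod 17) since 5·7 = 35 ≡ 1, so λ ≡ 13.
  x = λ² - 1 - 6 = 169 - 7 ≡ 9; y = λ·(1 - 9) - 6 ≡ 9. → (9, 9)
6P: (9, 9) + (6, 3). λ = (3 - 9)/(6 - 9) ≡ 11/14 mod 17. 14⁻¹ ≡ 11 (mod 17) since 14·11 = 154 ≡ 1, so λ ≡ 2.
  x = λ² - 9 - 6 = 4 - 15 ≡ 6; y = λ·(9 - 6) - 9 ≡ 14. → (6, 14)
7P: (6, 14) + (6, 3): same x and y₁ ≡ -y₂, so the sum is O.
7P = O, so the order is 7.

7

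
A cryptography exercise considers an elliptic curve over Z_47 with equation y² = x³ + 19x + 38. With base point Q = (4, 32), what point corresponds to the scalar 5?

(3, 34)

Double-and-add on 5 = (101)₂. Start with Q = (4, 32) for the leading 1-bit.
double: tangent at (4, 32): λ = (3·4² + 19)/(2·32) ≡ 20/17. 17⁻¹ ≡ 36 (mod 47) since 17·36 = 612 ≡ 1, so λ ≡ 20·36 ≡ 15.
  x = λ² - 4 - 4 = 225 - 8 ≡ 29; y = λ·(4 - 29) - 32 ≡ 16. → (29, 16)
double: tangent at (29, 16): λ = (3·29² + 19)/(2·16) ≡ 4/32. 32⁻¹ ≡ 25 (mod 47), so λ ≡ 4·25 ≡ 6.
  x = λ² - 29 - 29 = 36 - 58 ≡ 25; y = λ·(29 - 25) - 16 ≡ 8. → (25, 8)
add Q: (25, 8) + (4, 32). λ = (32 - 8)/(4 - 25) ≡ 24/26 mod 47. 26⁻¹ ≡ 38 (mod 47), so λ ≡ 19.
  x = λ² - 25 - 4 = 361 - 29 ≡ 3; y = λ·(25 - 3) - 8 ≡ 34. → (3, 34)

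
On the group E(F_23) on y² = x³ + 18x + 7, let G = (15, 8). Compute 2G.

(19, 20)

tangent at (15, 8): λ = (3·15² + 18)/(2·8) ≡ 3/16. 16⁻¹ ≡ 13 (mod 23), so λ ≡ 3·13 ≡ 16.
  x = λ² - 15 - 15 = 256 - 30 ≡ 19; y = λ·(15 - 19) - 8 ≡ 20. → (19, 20)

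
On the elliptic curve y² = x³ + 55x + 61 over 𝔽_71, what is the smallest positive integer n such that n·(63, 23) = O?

2P: tangent at (63, 23): λ = (3·63² + 55)/(2·23) ≡ 34/46. 46⁻¹ ≡ 17 (mod 71) since 46·17 = 782 ≡ 1, so λ ≡ 34·17 ≡ 10.
  x = λ² - 63 - 63 = 100 - 126 ≡ 45; y = λ·(63 - 45) - 23 ≡ 15. → (45, 15)
3P: (45, 15) + (63, 23). λ = (23 - 15)/(63 - 45) ≡ 8/18 mod 71. 18⁻¹ ≡ 4 (mod 71) since 18·4 = 72 ≡ 1, so λ ≡ 32.
  x = λ² - 45 - 63 = 1024 - 108 ≡ 64; y = λ·(45 - 64) - 15 ≡ 16. → (64, 16)
4P: (64, 16) + (63, 23). λ = (23 - 16)/(63 - 64) ≡ 7/70 mod 71. 70⁻¹ ≡ 70 (mod 71), so λ ≡ 64.
  x = λ² - 64 - 63 = 4096 - 127 ≡ 64; y = λ·(64 - 64) - 16 ≡ 55. → (64, 55)
5P: (64, 55) + (63, 23). λ = (23 - 55)/(63 - 64) ≡ 39/70 mod 71. 70⁻¹ ≡ 70 (mod 71), so λ ≡ 32.
  x = λ² - 64 - 63 = 1024 - 127 ≡ 45; y = λ·(64 - 45) - 55 ≡ 56. → (45, 56)
6P: (45, 56) + (63, 23). λ = (23 - 56)/(63 - 45) ≡ 38/18 mod 71. 18⁻¹ ≡ 4 (mod 71), so λ ≡ 10.
  x = λ² - 45 - 63 = 100 - 108 ≡ 63; y = λ·(45 - 63) - 56 ≡ 48. → (63, 48)
7P: (63, 48) + (63, 23): same x and y₁ ≡ -y₂, so the sum is O.
7P = O, so the order is 7.

7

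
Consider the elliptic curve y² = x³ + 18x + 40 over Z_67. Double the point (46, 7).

tangent at (46, 7): λ = (3·46² + 18)/(2·7) ≡ 1/14. 14⁻¹ ≡ 24 (mod 67) since 14·24 = 336 ≡ 1, so λ ≡ 1·24 ≡ 24.
  x = λ² - 46 - 46 = 576 - 92 ≡ 15; y = λ·(46 - 15) - 7 ≡ 0. → (15, 0)

(15, 0)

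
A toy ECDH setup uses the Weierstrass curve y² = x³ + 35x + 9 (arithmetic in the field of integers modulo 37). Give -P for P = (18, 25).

(18, 12)

-(18, 25) = (18, -25 mod 37) = (18, 12).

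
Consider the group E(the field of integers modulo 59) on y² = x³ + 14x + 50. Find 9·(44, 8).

(18, 36)

Write G = (44, 8).
Double-and-add on 9 = (1001)₂. Start with G = (44, 8) for the leading 1-bit.
double: tangent at (44, 8): λ = (3·44² + 14)/(2·8) ≡ 40/16. 16⁻¹ ≡ 48 (mod 59), so λ ≡ 40·48 ≡ 32.
  x = λ² - 44 - 44 = 1024 - 88 ≡ 51; y = λ·(44 - 51) - 8 ≡ 4. → (51, 4)
double: tangent at (51, 4): λ = (3·51² + 14)/(2·4) ≡ 29/8. 8⁻¹ ≡ 37 (mod 59) since 8·37 = 296 ≡ 1, so λ ≡ 29·37 ≡ 11.
  x = λ² - 51 - 51 = 121 - 102 ≡ 19; y = λ·(51 - 19) - 4 ≡ 53. → (19, 53)
double: tangent at (19, 53): λ = (3·19² + 14)/(2·53) ≡ 35/47. 47⁻¹ ≡ 54 (mod 59) since 47·54 = 2538 ≡ 1, so λ ≡ 35·54 ≡ 2.
  x = λ² - 19 - 19 = 4 - 38 ≡ 25; y = λ·(19 - 25) - 53 ≡ 53. → (25, 53)
add G: (25, 53) + (44, 8). λ = (8 - 53)/(44 - 25) ≡ 14/19 mod 59. 19⁻¹ ≡ 28 (mod 59), so λ ≡ 38.
  x = λ² - 25 - 44 = 1444 - 69 ≡ 18; y = λ·(25 - 18) - 53 ≡ 36. → (18, 36)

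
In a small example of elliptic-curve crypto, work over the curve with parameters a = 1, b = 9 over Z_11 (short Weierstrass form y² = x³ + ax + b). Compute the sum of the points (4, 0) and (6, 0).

(4, 0) + (6, 0). λ = (0 - 0)/(6 - 4) ≡ 0/2 mod 11. 2⁻¹ ≡ 6 (mod 11), so λ ≡ 0.
  x = λ² - 4 - 6 = 0 - 10 ≡ 1; y = λ·(4 - 1) - 0 ≡ 0. → (1, 0)

(1, 0)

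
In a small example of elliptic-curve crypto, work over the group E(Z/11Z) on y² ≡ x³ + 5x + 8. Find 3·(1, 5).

Write P = (1, 5).
Repeated addition: build up to 3P.
2P: tangent at (1, 5): λ = (3·1² + 5)/(2·5) ≡ 8/10. 10⁻¹ ≡ 10 (mod 11), so λ ≡ 8·10 ≡ 3.
  x = λ² - 1 - 1 = 9 - 2 ≡ 7; y = λ·(1 - 7) - 5 ≡ 10. → (7, 10)
3P: (7, 10) + (1, 5). λ = (5 - 10)/(1 - 7) ≡ 6/5 mod 11. 5⁻¹ ≡ 9 (mod 11), so λ ≡ 10.
  x = λ² - 7 - 1 = 100 - 8 ≡ 4; y = λ·(7 - 4) - 10 ≡ 9. → (4, 9)

(4, 9)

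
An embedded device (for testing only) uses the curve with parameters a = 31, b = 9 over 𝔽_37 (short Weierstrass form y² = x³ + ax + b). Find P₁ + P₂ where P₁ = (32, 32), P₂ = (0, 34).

(32, 32) + (0, 34). λ = (34 - 32)/(0 - 32) ≡ 2/5 mod 37. 5⁻¹ ≡ 15 (mod 37), so λ ≡ 30.
  x = λ² - 32 - 0 = 900 - 32 ≡ 17; y = λ·(32 - 17) - 32 ≡ 11. → (17, 11)

(17, 11)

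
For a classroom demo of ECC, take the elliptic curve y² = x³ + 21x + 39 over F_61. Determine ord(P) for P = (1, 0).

2

2P: (1, 0) + (1, 0): same x and y₁ ≡ -y₂, so the sum is O.
2P = O, so the order is 2.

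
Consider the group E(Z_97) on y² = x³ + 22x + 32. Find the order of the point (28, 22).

2P: tangent at (28, 22): λ = (3·28² + 22)/(2·22) ≡ 46/44. 44⁻¹ ≡ 86 (mod 97) since 44·86 = 3784 ≡ 1, so λ ≡ 46·86 ≡ 76.
  x = λ² - 28 - 28 = 5776 - 56 ≡ 94; y = λ·(28 - 94) - 22 ≡ 6. → (94, 6)
3P: (94, 6) + (28, 22). λ = (22 - 6)/(28 - 94) ≡ 16/31 mod 97. 31⁻¹ ≡ 72 (mod 97), so λ ≡ 85.
  x = λ² - 94 - 28 = 7225 - 122 ≡ 22; y = λ·(94 - 22) - 6 ≡ 3. → (22, 3)
4P: (22, 3) + (28, 22). λ = (22 - 3)/(28 - 22) ≡ 19/6 mod 97. 6⁻¹ ≡ 81 (mod 97), so λ ≡ 84.
  x = λ² - 22 - 28 = 7056 - 50 ≡ 22; y = λ·(22 - 22) - 3 ≡ 94. → (22, 94)
5P: (22, 94) + (28, 22). λ = (22 - 94)/(28 - 22) ≡ 25/6 mod 97. 6⁻¹ ≡ 81 (mod 97), so λ ≡ 85.
  x = λ² - 22 - 28 = 7225 - 50 ≡ 94; y = λ·(22 - 94) - 94 ≡ 91. → (94, 91)
6P: (94, 91) + (28, 22). λ = (22 - 91)/(28 - 94) ≡ 28/31 mod 97. 31⁻¹ ≡ 72 (mod 97), so λ ≡ 76.
  x = λ² - 94 - 28 = 5776 - 122 ≡ 28; y = λ·(94 - 28) - 91 ≡ 75. → (28, 75)
7P: (28, 75) + (28, 22): same x and y₁ ≡ -y₂, so the sum is 𝒪.
7P = 𝒪, so the order is 7.

7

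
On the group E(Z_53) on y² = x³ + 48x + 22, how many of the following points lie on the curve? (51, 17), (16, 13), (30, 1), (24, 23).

4

(51, 17): 17² ≡ 24, rhs ≡ 24 → on.
(16, 13): 13² ≡ 10, rhs ≡ 10 → on.
(30, 1): 1² ≡ 1, rhs ≡ 1 → on.
(24, 23): 23² ≡ 52, rhs ≡ 52 → on.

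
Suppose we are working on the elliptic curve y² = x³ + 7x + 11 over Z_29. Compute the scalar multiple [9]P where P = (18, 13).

(8, 17)

Double-and-add on 9 = (1001)₂. Start with P = (18, 13) for the leading 1-bit.
double: tangent at (18, 13): λ = (3·18² + 7)/(2·13) ≡ 22/26. 26⁻¹ ≡ 19 (mod 29), so λ ≡ 22·19 ≡ 12.
  x = λ² - 18 - 18 = 144 - 36 ≡ 21; y = λ·(18 - 21) - 13 ≡ 9. → (21, 9)
double: tangent at (21, 9): λ = (3·21² + 7)/(2·9) ≡ 25/18. 18⁻¹ ≡ 21 (mod 29), so λ ≡ 25·21 ≡ 3.
  x = λ² - 21 - 21 = 9 - 42 ≡ 25; y = λ·(21 - 25) - 9 ≡ 8. → (25, 8)
double: tangent at (25, 8): λ = (3·25² + 7)/(2·8) ≡ 26/16. 16⁻¹ ≡ 20 (mod 29), so λ ≡ 26·20 ≡ 27.
  x = λ² - 25 - 25 = 729 - 50 ≡ 12; y = λ·(25 - 12) - 8 ≡ 24. → (12, 24)
add P: (12, 24) + (18, 13). λ = (13 - 24)/(18 - 12) ≡ 18/6 mod 29. 6⁻¹ ≡ 5 (mod 29) since 6·5 = 30 ≡ 1, so λ ≡ 3.
  x = λ² - 12 - 18 = 9 - 30 ≡ 8; y = λ·(12 - 8) - 24 ≡ 17. → (8, 17)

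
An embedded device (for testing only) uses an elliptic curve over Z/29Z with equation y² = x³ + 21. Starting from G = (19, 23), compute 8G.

Double-and-add on 8 = (1000)₂. Start with G = (19, 23) for the leading 1-bit.
double: tangent at (19, 23): λ = (3·19² + 0)/(2·23) ≡ 10/17. 17⁻¹ ≡ 12 (mod 29), so λ ≡ 10·12 ≡ 4.
  x = λ² - 19 - 19 = 16 - 38 ≡ 7; y = λ·(19 - 7) - 23 ≡ 25. → (7, 25)
double: tangent at (7, 25): λ = (3·7² + 0)/(2·25) ≡ 2/21. 21⁻¹ ≡ 18 (mod 29), so λ ≡ 2·18 ≡ 7.
  x = λ² - 7 - 7 = 49 - 14 ≡ 6; y = λ·(7 - 6) - 25 ≡ 11. → (6, 11)
double: tangent at (6, 11): λ = (3·6² + 0)/(2·11) ≡ 21/22. 22⁻¹ ≡ 4 (mod 29), so λ ≡ 21·4 ≡ 26.
  x = λ² - 6 - 6 = 676 - 12 ≡ 26; y = λ·(6 - 26) - 11 ≡ 20. → (26, 20)

(26, 20)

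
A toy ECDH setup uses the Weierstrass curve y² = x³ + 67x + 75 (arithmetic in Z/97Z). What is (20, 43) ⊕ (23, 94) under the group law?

(20, 43) + (23, 94). λ = (94 - 43)/(23 - 20) ≡ 51/3 mod 97. 3⁻¹ ≡ 65 (mod 97), so λ ≡ 17.
  x = λ² - 20 - 23 = 289 - 43 ≡ 52; y = λ·(20 - 52) - 43 ≡ 92. → (52, 92)

(52, 92)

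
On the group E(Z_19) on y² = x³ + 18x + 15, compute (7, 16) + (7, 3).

The two points share x = 7 and their y-coordinates satisfy 16 + 3 ≡ 0 (mod 19), so they are inverses. Their sum is ∞.

O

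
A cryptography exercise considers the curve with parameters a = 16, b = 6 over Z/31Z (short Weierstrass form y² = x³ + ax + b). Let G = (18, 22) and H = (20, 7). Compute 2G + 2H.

First 2G:
Repeated addition: build up to 2G.
2G: tangent at (18, 22): λ = (3·18² + 16)/(2·22) ≡ 27/13. 13⁻¹ ≡ 12 (mod 31) since 13·12 = 156 ≡ 1, so λ ≡ 27·12 ≡ 14.
  x = λ² - 18 - 18 = 196 - 36 ≡ 5; y = λ·(18 - 5) - 22 ≡ 5. → (5, 5)
2G = (5, 5).
Next 2H:
Repeated addition: build up to 2H.
2H: tangent at (20, 7): λ = (3·20² + 16)/(2·7) ≡ 7/14. 14⁻¹ ≡ 20 (mod 31) since 14·20 = 280 ≡ 1, so λ ≡ 7·20 ≡ 16.
  x = λ² - 20 - 20 = 256 - 40 ≡ 30; y = λ·(20 - 30) - 7 ≡ 19. → (30, 19)
2H = (30, 19).
Finally 2G + 2H:
(5, 5) + (30, 19). λ = (19 - 5)/(30 - 5) ≡ 14/25 mod 31. 25⁻¹ ≡ 5 (mod 31), so λ ≡ 8.
  x = λ² - 5 - 30 = 64 - 35 ≡ 29; y = λ·(5 - 29) - 5 ≡ 20. → (29, 20)

(29, 20)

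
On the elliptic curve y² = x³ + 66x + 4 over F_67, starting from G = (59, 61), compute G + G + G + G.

O

Double-and-add on 4 = (100)₂. Start with G = (59, 61) for the leading 1-bit.
double: tangent at (59, 61): λ = (3·59² + 66)/(2·61) ≡ 57/55. 55⁻¹ ≡ 39 (mod 67), so λ ≡ 57·39 ≡ 12.
  x = λ² - 59 - 59 = 144 - 118 ≡ 26; y = λ·(59 - 26) - 61 ≡ 0. → (26, 0)
double: (26, 0) + (26, 0): same x and y₁ ≡ -y₂, so the sum is the point at infinity.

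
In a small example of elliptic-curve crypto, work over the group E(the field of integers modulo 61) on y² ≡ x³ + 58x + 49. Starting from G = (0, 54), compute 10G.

Repeated addition: build up to 10G.
2G: tangent at (0, 54): λ = (3·0² + 58)/(2·54) ≡ 58/47. 47⁻¹ ≡ 13 (mod 61), so λ ≡ 58·13 ≡ 22.
  x = λ² - 0 - 0 = 484 - 0 ≡ 57; y = λ·(0 - 57) - 54 ≡ 34. → (57, 34)
3G: (57, 34) + (0, 54). λ = (54 - 34)/(0 - 57) ≡ 20/4 mod 61. 4⁻¹ ≡ 46 (mod 61) since 4·46 = 184 ≡ 1, so λ ≡ 5.
  x = λ² - 57 - 0 = 25 - 57 ≡ 29; y = λ·(57 - 29) - 34 ≡ 45. → (29, 45)
4G: (29, 45) + (0, 54). λ = (54 - 45)/(0 - 29) ≡ 9/32 mod 61. 32⁻¹ ≡ 21 (mod 61), so λ ≡ 6.
  x = λ² - 29 - 0 = 36 - 29 ≡ 7; y = λ·(29 - 7) - 45 ≡ 26. → (7, 26)
5G: (7, 26) + (0, 54). λ = (54 - 26)/(0 - 7) ≡ 28/54 mod 61. 54⁻¹ ≡ 26 (mod 61), so λ ≡ 57.
  x = λ² - 7 - 0 = 3249 - 7 ≡ 9; y = λ·(7 - 9) - 26 ≡ 43. → (9, 43)
6G: (9, 43) + (0, 54). λ = (54 - 43)/(0 - 9) ≡ 11/52 mod 61. 52⁻¹ ≡ 27 (mod 61), so λ ≡ 53.
  x = λ² - 9 - 0 = 2809 - 9 ≡ 55; y = λ·(9 - 55) - 43 ≡ 20. → (55, 20)
7G: (55, 20) + (0, 54). λ = (54 - 20)/(0 - 55) ≡ 34/6 mod 61. 6⁻¹ ≡ 51 (mod 61) since 6·51 = 306 ≡ 1, so λ ≡ 26.
  x = λ² - 55 - 0 = 676 - 55 ≡ 11; y = λ·(55 - 11) - 20 ≡ 26. → (11, 26)
8G: (11, 26) + (0, 54). λ = (54 - 26)/(0 - 11) ≡ 28/50 mod 61. 50⁻¹ ≡ 11 (mod 61) since 50·11 = 550 ≡ 1, so λ ≡ 3.
  x = λ² - 11 - 0 = 9 - 11 ≡ 59; y = λ·(11 - 59) - 26 ≡ 13. → (59, 13)
9G: (59, 13) + (0, 54). λ = (54 - 13)/(0 - 59) ≡ 41/2 mod 61. 2⁻¹ ≡ 31 (mod 61), so λ ≡ 51.
  x = λ² - 59 - 0 = 2601 - 59 ≡ 41; y = λ·(59 - 41) - 13 ≡ 51. → (41, 51)
10G: (41, 51) + (0, 54). λ = (54 - 51)/(0 - 41) ≡ 3/20 mod 61. 20⁻¹ ≡ 58 (mod 61), so λ ≡ 52.
  x = λ² - 41 - 0 = 2704 - 41 ≡ 40; y = λ·(41 - 40) - 51 ≡ 1. → (40, 1)

(40, 1)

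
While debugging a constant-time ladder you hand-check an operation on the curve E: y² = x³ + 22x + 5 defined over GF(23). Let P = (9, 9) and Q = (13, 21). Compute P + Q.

(10, 11)

(9, 9) + (13, 21). λ = (21 - 9)/(13 - 9) ≡ 12/4 mod 23. 4⁻¹ ≡ 6 (mod 23), so λ ≡ 3.
  x = λ² - 9 - 13 = 9 - 22 ≡ 10; y = λ·(9 - 10) - 9 ≡ 11. → (10, 11)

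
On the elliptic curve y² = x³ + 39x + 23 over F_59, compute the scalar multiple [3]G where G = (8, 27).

(28, 23)

Repeated addition: build up to 3G.
2G: tangent at (8, 27): λ = (3·8² + 39)/(2·27) ≡ 54/54. 54⁻¹ ≡ 47 (mod 59) since 54·47 = 2538 ≡ 1, so λ ≡ 54·47 ≡ 1.
  x = λ² - 8 - 8 = 1 - 16 ≡ 44; y = λ·(8 - 44) - 27 ≡ 55. → (44, 55)
3G: (44, 55) + (8, 27). λ = (27 - 55)/(8 - 44) ≡ 31/23 mod 59. 23⁻¹ ≡ 18 (mod 59) since 23·18 = 414 ≡ 1, so λ ≡ 27.
  x = λ² - 44 - 8 = 729 - 52 ≡ 28; y = λ·(44 - 28) - 55 ≡ 23. → (28, 23)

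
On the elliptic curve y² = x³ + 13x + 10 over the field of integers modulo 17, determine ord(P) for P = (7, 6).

3

2P: tangent at (7, 6): λ = (3·7² + 13)/(2·6) ≡ 7/12. 12⁻¹ ≡ 10 (mod 17) since 12·10 = 120 ≡ 1, so λ ≡ 7·10 ≡ 2.
  x = λ² - 7 - 7 = 4 - 14 ≡ 7; y = λ·(7 - 7) - 6 ≡ 11. → (7, 11)
3P: (7, 11) + (7, 6): same x and y₁ ≡ -y₂, so the sum is the point at infinity.
3P = the point at infinity, so the order is 3.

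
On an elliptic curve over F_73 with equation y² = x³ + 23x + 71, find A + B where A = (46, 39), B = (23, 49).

(42, 64)

(46, 39) + (23, 49). λ = (49 - 39)/(23 - 46) ≡ 10/50 mod 73. 50⁻¹ ≡ 19 (mod 73), so λ ≡ 44.
  x = λ² - 46 - 23 = 1936 - 69 ≡ 42; y = λ·(46 - 42) - 39 ≡ 64. → (42, 64)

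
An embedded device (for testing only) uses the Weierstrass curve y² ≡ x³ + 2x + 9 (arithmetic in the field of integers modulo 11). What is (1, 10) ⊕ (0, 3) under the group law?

(4, 2)

(1, 10) + (0, 3). λ = (3 - 10)/(0 - 1) ≡ 4/10 mod 11. 10⁻¹ ≡ 10 (mod 11) since 10·10 = 100 ≡ 1, so λ ≡ 7.
  x = λ² - 1 - 0 = 49 - 1 ≡ 4; y = λ·(1 - 4) - 10 ≡ 2. → (4, 2)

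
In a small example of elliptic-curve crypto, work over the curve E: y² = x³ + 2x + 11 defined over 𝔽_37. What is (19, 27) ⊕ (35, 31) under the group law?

(27, 8)

(19, 27) + (35, 31). λ = (31 - 27)/(35 - 19) ≡ 4/16 mod 37. 16⁻¹ ≡ 7 (mod 37) since 16·7 = 112 ≡ 1, so λ ≡ 28.
  x = λ² - 19 - 35 = 784 - 54 ≡ 27; y = λ·(19 - 27) - 27 ≡ 8. → (27, 8)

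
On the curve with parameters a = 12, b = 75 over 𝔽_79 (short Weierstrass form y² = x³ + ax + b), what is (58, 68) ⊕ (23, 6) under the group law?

(23, 73)

(58, 68) + (23, 6). λ = (6 - 68)/(23 - 58) ≡ 17/44 mod 79. 44⁻¹ ≡ 9 (mod 79) since 44·9 = 396 ≡ 1, so λ ≡ 74.
  x = λ² - 58 - 23 = 5476 - 81 ≡ 23; y = λ·(58 - 23) - 68 ≡ 73. → (23, 73)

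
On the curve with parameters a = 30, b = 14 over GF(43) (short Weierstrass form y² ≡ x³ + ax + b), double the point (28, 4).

tangent at (28, 4): λ = (3·28² + 30)/(2·4) ≡ 17/8. 8⁻¹ ≡ 27 (mod 43), so λ ≡ 17·27 ≡ 29.
  x = λ² - 28 - 28 = 841 - 56 ≡ 11; y = λ·(28 - 11) - 4 ≡ 16. → (11, 16)

(11, 16)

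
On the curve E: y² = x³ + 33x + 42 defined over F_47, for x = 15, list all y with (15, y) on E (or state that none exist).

none

x³ + 33x + 42 = 3912 ≡ 11 (mod 47).
11 is a non-residue mod 47; no y exists.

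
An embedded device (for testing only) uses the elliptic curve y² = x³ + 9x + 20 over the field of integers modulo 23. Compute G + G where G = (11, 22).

(5, 12)

tangent at (11, 22): λ = (3·11² + 9)/(2·22) ≡ 4/21. 21⁻¹ ≡ 11 (mod 23) since 21·11 = 231 ≡ 1, so λ ≡ 4·11 ≡ 21.
  x = λ² - 11 - 11 = 441 - 22 ≡ 5; y = λ·(11 - 5) - 22 ≡ 12. → (5, 12)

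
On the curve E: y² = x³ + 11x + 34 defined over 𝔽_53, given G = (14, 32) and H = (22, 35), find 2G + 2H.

(43, 39)

First 2G:
Repeated addition: build up to 2G.
2G: tangent at (14, 32): λ = (3·14² + 11)/(2·32) ≡ 16/11. 11⁻¹ ≡ 29 (mod 53) since 11·29 = 319 ≡ 1, so λ ≡ 16·29 ≡ 40.
  x = λ² - 14 - 14 = 1600 - 28 ≡ 35; y = λ·(14 - 35) - 32 ≡ 29. → (35, 29)
2G = (35, 29).
Next 2H:
Repeated addition: build up to 2H.
2H: tangent at (22, 35): λ = (3·22² + 11)/(2·35) ≡ 32/17. 17⁻¹ ≡ 25 (mod 53) since 17·25 = 425 ≡ 1, so λ ≡ 32·25 ≡ 5.
  x = λ² - 22 - 22 = 25 - 44 ≡ 34; y = λ·(22 - 34) - 35 ≡ 11. → (34, 11)
2H = (34, 11).
Finally 2G + 2H:
(35, 29) + (34, 11). λ = (11 - 29)/(34 - 35) ≡ 35/52 mod 53. 52⁻¹ ≡ 52 (mod 53) since 52·52 = 2704 ≡ 1, so λ ≡ 18.
  x = λ² - 35 - 34 = 324 - 69 ≡ 43; y = λ·(35 - 43) - 29 ≡ 39. → (43, 39)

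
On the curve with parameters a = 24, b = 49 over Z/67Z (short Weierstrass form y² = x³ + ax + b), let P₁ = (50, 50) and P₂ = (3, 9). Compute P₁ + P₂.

(50, 50) + (3, 9). λ = (9 - 50)/(3 - 50) ≡ 26/20 mod 67. 20⁻¹ ≡ 57 (mod 67) since 20·57 = 1140 ≡ 1, so λ ≡ 8.
  x = λ² - 50 - 3 = 64 - 53 ≡ 11; y = λ·(50 - 11) - 50 ≡ 61. → (11, 61)

(11, 61)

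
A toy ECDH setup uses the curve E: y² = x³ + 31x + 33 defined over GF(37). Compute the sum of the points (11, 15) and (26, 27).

(11, 15) + (26, 27). λ = (27 - 15)/(26 - 11) ≡ 12/15 mod 37. 15⁻¹ ≡ 5 (mod 37) since 15·5 = 75 ≡ 1, so λ ≡ 23.
  x = λ² - 11 - 26 = 529 - 37 ≡ 11; y = λ·(11 - 11) - 15 ≡ 22. → (11, 22)

(11, 22)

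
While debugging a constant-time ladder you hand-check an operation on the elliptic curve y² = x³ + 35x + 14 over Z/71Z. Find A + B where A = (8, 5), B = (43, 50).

(26, 53)

(8, 5) + (43, 50). λ = (50 - 5)/(43 - 8) ≡ 45/35 mod 71. 35⁻¹ ≡ 69 (mod 71), so λ ≡ 52.
  x = λ² - 8 - 43 = 2704 - 51 ≡ 26; y = λ·(8 - 26) - 5 ≡ 53. → (26, 53)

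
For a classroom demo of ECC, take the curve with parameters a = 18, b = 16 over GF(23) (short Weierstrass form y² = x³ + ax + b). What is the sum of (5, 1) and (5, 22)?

The two points share x = 5 and their y-coordinates satisfy 1 + 22 ≡ 0 (mod 23), so they are inverses. Their sum is the point at infinity.

O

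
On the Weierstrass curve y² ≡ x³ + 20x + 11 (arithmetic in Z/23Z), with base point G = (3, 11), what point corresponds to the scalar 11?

Repeated addition: build up to 11G.
2G: tangent at (3, 11): λ = (3·3² + 20)/(2·11) ≡ 1/22. 22⁻¹ ≡ 22 (mod 23) since 22·22 = 484 ≡ 1, so λ ≡ 1·22 ≡ 22.
  x = λ² - 3 - 3 = 484 - 6 ≡ 18; y = λ·(3 - 18) - 11 ≡ 4. → (18, 4)
3G: (18, 4) + (3, 11). λ = (11 - 4)/(3 - 18) ≡ 7/8 mod 23. 8⁻¹ ≡ 3 (mod 23), so λ ≡ 21.
  x = λ² - 18 - 3 = 441 - 21 ≡ 6; y = λ·(18 - 6) - 4 ≡ 18. → (6, 18)
4G: (6, 18) + (3, 11). λ = (11 - 18)/(3 - 6) ≡ 16/20 mod 23. 20⁻¹ ≡ 15 (mod 23), so λ ≡ 10.
  x = λ² - 6 - 3 = 100 - 9 ≡ 22; y = λ·(6 - 22) - 18 ≡ 6. → (22, 6)
5G: (22, 6) + (3, 11). λ = (11 - 6)/(3 - 22) ≡ 5/4 mod 23. 4⁻¹ ≡ 6 (mod 23) since 4·6 = 24 ≡ 1, so λ ≡ 7.
  x = λ² - 22 - 3 = 49 - 25 ≡ 1; y = λ·(22 - 1) - 6 ≡ 3. → (1, 3)
6G: (1, 3) + (3, 11). λ = (11 - 3)/(3 - 1) ≡ 8/2 mod 23. 2⁻¹ ≡ 12 (mod 23) since 2·12 = 24 ≡ 1, so λ ≡ 4.
  x = λ² - 1 - 3 = 16 - 4 ≡ 12; y = λ·(1 - 12) - 3 ≡ 22. → (12, 22)
7G: (12, 22) + (3, 11). λ = (11 - 22)/(3 - 12) ≡ 12/14 mod 23. 14⁻¹ ≡ 5 (mod 23), so λ ≡ 14.
  x = λ² - 12 - 3 = 196 - 15 ≡ 20; y = λ·(12 - 20) - 22 ≡ 4. → (20, 4)
8G: (20, 4) + (3, 11). λ = (11 - 4)/(3 - 20) ≡ 7/6 mod 23. 6⁻¹ ≡ 4 (mod 23) since 6·4 = 24 ≡ 1, so λ ≡ 5.
  x = λ² - 20 - 3 = 25 - 23 ≡ 2; y = λ·(20 - 2) - 4 ≡ 17. → (2, 17)
9G: (2, 17) + (3, 11). λ = (11 - 17)/(3 - 2) ≡ 17/1 mod 23. 1⁻¹ ≡ 1 (mod 23), so λ ≡ 17.
  x = λ² - 2 - 3 = 289 - 5 ≡ 8; y = λ·(2 - 8) - 17 ≡ 19. → (8, 19)
10G: (8, 19) + (3, 11). λ = (11 - 19)/(3 - 8) ≡ 15/18 mod 23. 18⁻¹ ≡ 9 (mod 23), so λ ≡ 20.
  x = λ² - 8 - 3 = 400 - 11 ≡ 21; y = λ·(8 - 21) - 19 ≡ 20. → (21, 20)
11G: (21, 20) + (3, 11). λ = (11 - 20)/(3 - 21) ≡ 14/5 mod 23. 5⁻¹ ≡ 14 (mod 23), so λ ≡ 12.
  x = λ² - 21 - 3 = 144 - 24 ≡ 5; y = λ·(21 - 5) - 20 ≡ 11. → (5, 11)

(5, 11)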